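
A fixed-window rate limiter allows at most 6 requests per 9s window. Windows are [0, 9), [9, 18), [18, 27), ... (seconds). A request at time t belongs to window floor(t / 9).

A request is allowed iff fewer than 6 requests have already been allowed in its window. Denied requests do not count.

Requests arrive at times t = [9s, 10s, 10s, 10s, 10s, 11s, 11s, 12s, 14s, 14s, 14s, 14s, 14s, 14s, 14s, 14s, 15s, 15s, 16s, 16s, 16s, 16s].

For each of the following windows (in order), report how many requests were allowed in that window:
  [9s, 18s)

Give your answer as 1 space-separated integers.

Processing requests:
  req#1 t=9s (window 1): ALLOW
  req#2 t=10s (window 1): ALLOW
  req#3 t=10s (window 1): ALLOW
  req#4 t=10s (window 1): ALLOW
  req#5 t=10s (window 1): ALLOW
  req#6 t=11s (window 1): ALLOW
  req#7 t=11s (window 1): DENY
  req#8 t=12s (window 1): DENY
  req#9 t=14s (window 1): DENY
  req#10 t=14s (window 1): DENY
  req#11 t=14s (window 1): DENY
  req#12 t=14s (window 1): DENY
  req#13 t=14s (window 1): DENY
  req#14 t=14s (window 1): DENY
  req#15 t=14s (window 1): DENY
  req#16 t=14s (window 1): DENY
  req#17 t=15s (window 1): DENY
  req#18 t=15s (window 1): DENY
  req#19 t=16s (window 1): DENY
  req#20 t=16s (window 1): DENY
  req#21 t=16s (window 1): DENY
  req#22 t=16s (window 1): DENY

Allowed counts by window: 6

Answer: 6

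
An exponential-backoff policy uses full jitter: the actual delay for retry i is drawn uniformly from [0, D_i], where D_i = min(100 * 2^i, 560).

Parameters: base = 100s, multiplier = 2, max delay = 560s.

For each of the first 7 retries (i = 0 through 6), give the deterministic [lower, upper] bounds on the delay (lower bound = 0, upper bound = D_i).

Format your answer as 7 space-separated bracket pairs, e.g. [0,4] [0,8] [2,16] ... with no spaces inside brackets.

Computing bounds per retry:
  i=0: D_i=min(100*2^0,560)=100, bounds=[0,100]
  i=1: D_i=min(100*2^1,560)=200, bounds=[0,200]
  i=2: D_i=min(100*2^2,560)=400, bounds=[0,400]
  i=3: D_i=min(100*2^3,560)=560, bounds=[0,560]
  i=4: D_i=min(100*2^4,560)=560, bounds=[0,560]
  i=5: D_i=min(100*2^5,560)=560, bounds=[0,560]
  i=6: D_i=min(100*2^6,560)=560, bounds=[0,560]

Answer: [0,100] [0,200] [0,400] [0,560] [0,560] [0,560] [0,560]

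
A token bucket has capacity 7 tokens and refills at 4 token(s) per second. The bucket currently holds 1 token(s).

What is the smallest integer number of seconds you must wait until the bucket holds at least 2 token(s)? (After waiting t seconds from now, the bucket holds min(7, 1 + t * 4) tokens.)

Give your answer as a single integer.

Need 1 + t * 4 >= 2, so t >= 1/4.
Smallest integer t = ceil(1/4) = 1.

Answer: 1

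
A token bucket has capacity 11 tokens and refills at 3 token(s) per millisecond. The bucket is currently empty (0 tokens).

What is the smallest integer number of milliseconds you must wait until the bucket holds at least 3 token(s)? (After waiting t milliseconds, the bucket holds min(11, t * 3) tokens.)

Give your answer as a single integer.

Answer: 1

Derivation:
Need t * 3 >= 3, so t >= 3/3.
Smallest integer t = ceil(3/3) = 1.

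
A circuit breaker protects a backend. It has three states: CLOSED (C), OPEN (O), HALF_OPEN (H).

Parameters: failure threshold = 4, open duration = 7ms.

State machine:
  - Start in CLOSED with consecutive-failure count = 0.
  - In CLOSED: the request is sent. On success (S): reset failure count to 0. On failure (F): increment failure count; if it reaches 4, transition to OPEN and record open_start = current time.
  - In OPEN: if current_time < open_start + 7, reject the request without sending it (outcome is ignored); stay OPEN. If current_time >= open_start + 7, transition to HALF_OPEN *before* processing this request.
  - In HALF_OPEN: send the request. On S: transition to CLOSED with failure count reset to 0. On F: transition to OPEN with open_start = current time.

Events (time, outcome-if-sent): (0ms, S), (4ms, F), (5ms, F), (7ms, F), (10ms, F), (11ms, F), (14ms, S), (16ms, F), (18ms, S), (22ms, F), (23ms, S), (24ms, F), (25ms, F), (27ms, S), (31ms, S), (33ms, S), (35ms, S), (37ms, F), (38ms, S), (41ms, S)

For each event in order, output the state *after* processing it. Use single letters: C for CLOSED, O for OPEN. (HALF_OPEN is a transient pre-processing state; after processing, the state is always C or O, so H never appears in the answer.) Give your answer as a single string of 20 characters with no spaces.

State after each event:
  event#1 t=0ms outcome=S: state=CLOSED
  event#2 t=4ms outcome=F: state=CLOSED
  event#3 t=5ms outcome=F: state=CLOSED
  event#4 t=7ms outcome=F: state=CLOSED
  event#5 t=10ms outcome=F: state=OPEN
  event#6 t=11ms outcome=F: state=OPEN
  event#7 t=14ms outcome=S: state=OPEN
  event#8 t=16ms outcome=F: state=OPEN
  event#9 t=18ms outcome=S: state=CLOSED
  event#10 t=22ms outcome=F: state=CLOSED
  event#11 t=23ms outcome=S: state=CLOSED
  event#12 t=24ms outcome=F: state=CLOSED
  event#13 t=25ms outcome=F: state=CLOSED
  event#14 t=27ms outcome=S: state=CLOSED
  event#15 t=31ms outcome=S: state=CLOSED
  event#16 t=33ms outcome=S: state=CLOSED
  event#17 t=35ms outcome=S: state=CLOSED
  event#18 t=37ms outcome=F: state=CLOSED
  event#19 t=38ms outcome=S: state=CLOSED
  event#20 t=41ms outcome=S: state=CLOSED

Answer: CCCCOOOOCCCCCCCCCCCC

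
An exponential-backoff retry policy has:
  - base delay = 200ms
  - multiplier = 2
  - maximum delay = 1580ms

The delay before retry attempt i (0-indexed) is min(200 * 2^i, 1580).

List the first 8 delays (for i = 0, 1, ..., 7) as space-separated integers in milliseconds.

Computing each delay:
  i=0: min(200*2^0, 1580) = 200
  i=1: min(200*2^1, 1580) = 400
  i=2: min(200*2^2, 1580) = 800
  i=3: min(200*2^3, 1580) = 1580
  i=4: min(200*2^4, 1580) = 1580
  i=5: min(200*2^5, 1580) = 1580
  i=6: min(200*2^6, 1580) = 1580
  i=7: min(200*2^7, 1580) = 1580

Answer: 200 400 800 1580 1580 1580 1580 1580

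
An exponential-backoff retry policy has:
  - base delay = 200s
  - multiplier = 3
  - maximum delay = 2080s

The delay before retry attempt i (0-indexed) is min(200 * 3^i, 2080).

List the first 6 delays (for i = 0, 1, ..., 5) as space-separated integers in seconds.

Answer: 200 600 1800 2080 2080 2080

Derivation:
Computing each delay:
  i=0: min(200*3^0, 2080) = 200
  i=1: min(200*3^1, 2080) = 600
  i=2: min(200*3^2, 2080) = 1800
  i=3: min(200*3^3, 2080) = 2080
  i=4: min(200*3^4, 2080) = 2080
  i=5: min(200*3^5, 2080) = 2080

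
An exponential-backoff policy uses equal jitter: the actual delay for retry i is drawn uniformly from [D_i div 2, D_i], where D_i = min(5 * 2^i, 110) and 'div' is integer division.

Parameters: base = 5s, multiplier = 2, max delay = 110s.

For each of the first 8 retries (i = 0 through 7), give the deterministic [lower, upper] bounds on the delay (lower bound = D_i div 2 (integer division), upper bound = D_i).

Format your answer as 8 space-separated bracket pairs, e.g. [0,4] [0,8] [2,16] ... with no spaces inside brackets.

Answer: [2,5] [5,10] [10,20] [20,40] [40,80] [55,110] [55,110] [55,110]

Derivation:
Computing bounds per retry:
  i=0: D_i=min(5*2^0,110)=5, bounds=[2,5]
  i=1: D_i=min(5*2^1,110)=10, bounds=[5,10]
  i=2: D_i=min(5*2^2,110)=20, bounds=[10,20]
  i=3: D_i=min(5*2^3,110)=40, bounds=[20,40]
  i=4: D_i=min(5*2^4,110)=80, bounds=[40,80]
  i=5: D_i=min(5*2^5,110)=110, bounds=[55,110]
  i=6: D_i=min(5*2^6,110)=110, bounds=[55,110]
  i=7: D_i=min(5*2^7,110)=110, bounds=[55,110]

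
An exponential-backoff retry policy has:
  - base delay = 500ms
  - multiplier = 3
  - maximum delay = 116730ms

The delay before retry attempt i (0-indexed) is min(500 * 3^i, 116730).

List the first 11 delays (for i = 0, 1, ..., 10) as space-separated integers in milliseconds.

Answer: 500 1500 4500 13500 40500 116730 116730 116730 116730 116730 116730

Derivation:
Computing each delay:
  i=0: min(500*3^0, 116730) = 500
  i=1: min(500*3^1, 116730) = 1500
  i=2: min(500*3^2, 116730) = 4500
  i=3: min(500*3^3, 116730) = 13500
  i=4: min(500*3^4, 116730) = 40500
  i=5: min(500*3^5, 116730) = 116730
  i=6: min(500*3^6, 116730) = 116730
  i=7: min(500*3^7, 116730) = 116730
  i=8: min(500*3^8, 116730) = 116730
  i=9: min(500*3^9, 116730) = 116730
  i=10: min(500*3^10, 116730) = 116730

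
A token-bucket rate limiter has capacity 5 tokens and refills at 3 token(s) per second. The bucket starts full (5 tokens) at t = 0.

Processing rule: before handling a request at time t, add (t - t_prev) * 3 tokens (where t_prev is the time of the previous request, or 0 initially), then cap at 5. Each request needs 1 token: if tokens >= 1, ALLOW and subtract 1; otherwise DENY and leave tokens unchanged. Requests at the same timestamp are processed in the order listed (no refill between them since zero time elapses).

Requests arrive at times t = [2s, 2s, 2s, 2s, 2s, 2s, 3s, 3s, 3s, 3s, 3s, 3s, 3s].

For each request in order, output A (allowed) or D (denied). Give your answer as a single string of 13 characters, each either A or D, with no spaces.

Simulating step by step:
  req#1 t=2s: ALLOW
  req#2 t=2s: ALLOW
  req#3 t=2s: ALLOW
  req#4 t=2s: ALLOW
  req#5 t=2s: ALLOW
  req#6 t=2s: DENY
  req#7 t=3s: ALLOW
  req#8 t=3s: ALLOW
  req#9 t=3s: ALLOW
  req#10 t=3s: DENY
  req#11 t=3s: DENY
  req#12 t=3s: DENY
  req#13 t=3s: DENY

Answer: AAAAADAAADDDD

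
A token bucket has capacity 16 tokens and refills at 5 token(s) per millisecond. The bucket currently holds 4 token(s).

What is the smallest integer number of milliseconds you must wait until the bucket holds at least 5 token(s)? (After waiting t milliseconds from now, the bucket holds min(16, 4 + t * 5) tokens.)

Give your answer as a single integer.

Answer: 1

Derivation:
Need 4 + t * 5 >= 5, so t >= 1/5.
Smallest integer t = ceil(1/5) = 1.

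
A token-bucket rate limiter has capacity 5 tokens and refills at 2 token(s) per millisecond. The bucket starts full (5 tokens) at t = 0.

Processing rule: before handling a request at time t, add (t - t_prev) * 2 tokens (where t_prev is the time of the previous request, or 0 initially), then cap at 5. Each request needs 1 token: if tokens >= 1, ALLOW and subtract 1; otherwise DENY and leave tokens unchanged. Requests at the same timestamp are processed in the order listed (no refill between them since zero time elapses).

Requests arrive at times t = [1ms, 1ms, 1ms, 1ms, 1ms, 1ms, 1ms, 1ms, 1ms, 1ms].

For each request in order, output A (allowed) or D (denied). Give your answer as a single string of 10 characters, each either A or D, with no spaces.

Simulating step by step:
  req#1 t=1ms: ALLOW
  req#2 t=1ms: ALLOW
  req#3 t=1ms: ALLOW
  req#4 t=1ms: ALLOW
  req#5 t=1ms: ALLOW
  req#6 t=1ms: DENY
  req#7 t=1ms: DENY
  req#8 t=1ms: DENY
  req#9 t=1ms: DENY
  req#10 t=1ms: DENY

Answer: AAAAADDDDD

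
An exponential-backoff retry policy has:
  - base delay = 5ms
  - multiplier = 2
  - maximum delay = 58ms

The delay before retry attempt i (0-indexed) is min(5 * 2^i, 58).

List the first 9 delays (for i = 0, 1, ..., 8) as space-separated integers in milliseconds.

Answer: 5 10 20 40 58 58 58 58 58

Derivation:
Computing each delay:
  i=0: min(5*2^0, 58) = 5
  i=1: min(5*2^1, 58) = 10
  i=2: min(5*2^2, 58) = 20
  i=3: min(5*2^3, 58) = 40
  i=4: min(5*2^4, 58) = 58
  i=5: min(5*2^5, 58) = 58
  i=6: min(5*2^6, 58) = 58
  i=7: min(5*2^7, 58) = 58
  i=8: min(5*2^8, 58) = 58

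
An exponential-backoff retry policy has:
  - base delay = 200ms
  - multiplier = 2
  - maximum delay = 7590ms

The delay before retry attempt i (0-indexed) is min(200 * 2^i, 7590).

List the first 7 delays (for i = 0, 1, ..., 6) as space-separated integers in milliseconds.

Computing each delay:
  i=0: min(200*2^0, 7590) = 200
  i=1: min(200*2^1, 7590) = 400
  i=2: min(200*2^2, 7590) = 800
  i=3: min(200*2^3, 7590) = 1600
  i=4: min(200*2^4, 7590) = 3200
  i=5: min(200*2^5, 7590) = 6400
  i=6: min(200*2^6, 7590) = 7590

Answer: 200 400 800 1600 3200 6400 7590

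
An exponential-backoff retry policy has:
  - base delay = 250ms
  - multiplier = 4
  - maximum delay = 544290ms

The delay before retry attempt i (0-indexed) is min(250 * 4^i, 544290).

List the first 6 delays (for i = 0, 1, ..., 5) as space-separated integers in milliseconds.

Computing each delay:
  i=0: min(250*4^0, 544290) = 250
  i=1: min(250*4^1, 544290) = 1000
  i=2: min(250*4^2, 544290) = 4000
  i=3: min(250*4^3, 544290) = 16000
  i=4: min(250*4^4, 544290) = 64000
  i=5: min(250*4^5, 544290) = 256000

Answer: 250 1000 4000 16000 64000 256000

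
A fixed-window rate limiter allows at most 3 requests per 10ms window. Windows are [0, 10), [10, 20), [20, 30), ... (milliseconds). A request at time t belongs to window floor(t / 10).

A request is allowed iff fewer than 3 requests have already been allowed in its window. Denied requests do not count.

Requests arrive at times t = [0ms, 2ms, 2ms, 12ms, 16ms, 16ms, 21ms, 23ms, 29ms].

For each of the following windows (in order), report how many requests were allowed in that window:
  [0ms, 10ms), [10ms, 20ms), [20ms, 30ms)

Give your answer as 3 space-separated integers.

Answer: 3 3 3

Derivation:
Processing requests:
  req#1 t=0ms (window 0): ALLOW
  req#2 t=2ms (window 0): ALLOW
  req#3 t=2ms (window 0): ALLOW
  req#4 t=12ms (window 1): ALLOW
  req#5 t=16ms (window 1): ALLOW
  req#6 t=16ms (window 1): ALLOW
  req#7 t=21ms (window 2): ALLOW
  req#8 t=23ms (window 2): ALLOW
  req#9 t=29ms (window 2): ALLOW

Allowed counts by window: 3 3 3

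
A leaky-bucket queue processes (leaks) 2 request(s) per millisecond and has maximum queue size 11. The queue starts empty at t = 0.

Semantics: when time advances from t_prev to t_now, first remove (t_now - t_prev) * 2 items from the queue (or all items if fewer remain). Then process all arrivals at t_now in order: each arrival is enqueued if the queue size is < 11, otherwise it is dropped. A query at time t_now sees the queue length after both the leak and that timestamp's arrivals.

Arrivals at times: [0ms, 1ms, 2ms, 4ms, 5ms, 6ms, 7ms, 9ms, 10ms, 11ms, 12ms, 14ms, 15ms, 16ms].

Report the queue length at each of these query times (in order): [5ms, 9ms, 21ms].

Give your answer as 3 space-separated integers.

Queue lengths at query times:
  query t=5ms: backlog = 1
  query t=9ms: backlog = 1
  query t=21ms: backlog = 0

Answer: 1 1 0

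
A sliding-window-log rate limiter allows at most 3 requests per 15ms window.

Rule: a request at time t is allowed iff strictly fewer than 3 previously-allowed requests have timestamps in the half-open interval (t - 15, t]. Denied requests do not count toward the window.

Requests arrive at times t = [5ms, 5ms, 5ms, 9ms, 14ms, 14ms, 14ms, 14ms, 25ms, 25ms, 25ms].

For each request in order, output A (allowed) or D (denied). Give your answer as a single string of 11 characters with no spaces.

Answer: AAADDDDDAAA

Derivation:
Tracking allowed requests in the window:
  req#1 t=5ms: ALLOW
  req#2 t=5ms: ALLOW
  req#3 t=5ms: ALLOW
  req#4 t=9ms: DENY
  req#5 t=14ms: DENY
  req#6 t=14ms: DENY
  req#7 t=14ms: DENY
  req#8 t=14ms: DENY
  req#9 t=25ms: ALLOW
  req#10 t=25ms: ALLOW
  req#11 t=25ms: ALLOW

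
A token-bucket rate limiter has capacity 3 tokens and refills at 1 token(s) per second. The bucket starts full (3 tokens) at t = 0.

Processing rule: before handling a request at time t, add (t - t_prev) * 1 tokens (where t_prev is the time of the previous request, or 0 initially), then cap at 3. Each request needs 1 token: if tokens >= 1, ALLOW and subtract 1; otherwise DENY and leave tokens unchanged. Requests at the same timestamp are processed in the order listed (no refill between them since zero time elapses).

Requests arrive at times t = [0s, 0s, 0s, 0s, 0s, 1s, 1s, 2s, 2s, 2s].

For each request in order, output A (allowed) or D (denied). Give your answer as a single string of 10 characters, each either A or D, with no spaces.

Answer: AAADDADADD

Derivation:
Simulating step by step:
  req#1 t=0s: ALLOW
  req#2 t=0s: ALLOW
  req#3 t=0s: ALLOW
  req#4 t=0s: DENY
  req#5 t=0s: DENY
  req#6 t=1s: ALLOW
  req#7 t=1s: DENY
  req#8 t=2s: ALLOW
  req#9 t=2s: DENY
  req#10 t=2s: DENY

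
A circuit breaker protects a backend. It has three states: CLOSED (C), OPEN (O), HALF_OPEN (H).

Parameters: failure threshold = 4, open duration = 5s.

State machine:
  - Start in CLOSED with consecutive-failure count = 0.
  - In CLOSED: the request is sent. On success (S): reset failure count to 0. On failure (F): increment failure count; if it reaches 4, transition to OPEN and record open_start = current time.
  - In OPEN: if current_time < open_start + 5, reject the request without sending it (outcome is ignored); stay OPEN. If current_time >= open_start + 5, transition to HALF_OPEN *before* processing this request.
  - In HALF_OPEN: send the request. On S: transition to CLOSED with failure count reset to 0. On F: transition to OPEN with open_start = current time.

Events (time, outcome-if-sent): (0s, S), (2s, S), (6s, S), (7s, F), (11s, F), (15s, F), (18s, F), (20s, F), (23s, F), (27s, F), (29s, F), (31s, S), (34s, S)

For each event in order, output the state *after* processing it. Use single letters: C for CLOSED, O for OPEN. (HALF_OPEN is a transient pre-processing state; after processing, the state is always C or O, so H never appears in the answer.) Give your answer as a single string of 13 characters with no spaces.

State after each event:
  event#1 t=0s outcome=S: state=CLOSED
  event#2 t=2s outcome=S: state=CLOSED
  event#3 t=6s outcome=S: state=CLOSED
  event#4 t=7s outcome=F: state=CLOSED
  event#5 t=11s outcome=F: state=CLOSED
  event#6 t=15s outcome=F: state=CLOSED
  event#7 t=18s outcome=F: state=OPEN
  event#8 t=20s outcome=F: state=OPEN
  event#9 t=23s outcome=F: state=OPEN
  event#10 t=27s outcome=F: state=OPEN
  event#11 t=29s outcome=F: state=OPEN
  event#12 t=31s outcome=S: state=OPEN
  event#13 t=34s outcome=S: state=CLOSED

Answer: CCCCCCOOOOOOC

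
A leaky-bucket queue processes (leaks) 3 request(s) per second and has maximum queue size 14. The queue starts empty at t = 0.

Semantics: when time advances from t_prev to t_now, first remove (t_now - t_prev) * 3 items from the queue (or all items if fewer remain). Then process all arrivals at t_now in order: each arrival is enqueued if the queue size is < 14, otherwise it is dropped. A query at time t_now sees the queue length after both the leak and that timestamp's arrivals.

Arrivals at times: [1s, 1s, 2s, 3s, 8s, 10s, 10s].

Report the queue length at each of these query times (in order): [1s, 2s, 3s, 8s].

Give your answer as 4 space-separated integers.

Queue lengths at query times:
  query t=1s: backlog = 2
  query t=2s: backlog = 1
  query t=3s: backlog = 1
  query t=8s: backlog = 1

Answer: 2 1 1 1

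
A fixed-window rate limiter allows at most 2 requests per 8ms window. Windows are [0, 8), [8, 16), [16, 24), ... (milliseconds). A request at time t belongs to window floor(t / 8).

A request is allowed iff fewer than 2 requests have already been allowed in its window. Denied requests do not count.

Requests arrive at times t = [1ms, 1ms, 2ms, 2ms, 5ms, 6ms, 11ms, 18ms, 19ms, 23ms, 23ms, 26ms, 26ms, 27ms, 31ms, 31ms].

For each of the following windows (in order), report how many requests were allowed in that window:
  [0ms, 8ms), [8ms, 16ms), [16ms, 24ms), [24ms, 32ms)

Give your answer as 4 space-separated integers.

Processing requests:
  req#1 t=1ms (window 0): ALLOW
  req#2 t=1ms (window 0): ALLOW
  req#3 t=2ms (window 0): DENY
  req#4 t=2ms (window 0): DENY
  req#5 t=5ms (window 0): DENY
  req#6 t=6ms (window 0): DENY
  req#7 t=11ms (window 1): ALLOW
  req#8 t=18ms (window 2): ALLOW
  req#9 t=19ms (window 2): ALLOW
  req#10 t=23ms (window 2): DENY
  req#11 t=23ms (window 2): DENY
  req#12 t=26ms (window 3): ALLOW
  req#13 t=26ms (window 3): ALLOW
  req#14 t=27ms (window 3): DENY
  req#15 t=31ms (window 3): DENY
  req#16 t=31ms (window 3): DENY

Allowed counts by window: 2 1 2 2

Answer: 2 1 2 2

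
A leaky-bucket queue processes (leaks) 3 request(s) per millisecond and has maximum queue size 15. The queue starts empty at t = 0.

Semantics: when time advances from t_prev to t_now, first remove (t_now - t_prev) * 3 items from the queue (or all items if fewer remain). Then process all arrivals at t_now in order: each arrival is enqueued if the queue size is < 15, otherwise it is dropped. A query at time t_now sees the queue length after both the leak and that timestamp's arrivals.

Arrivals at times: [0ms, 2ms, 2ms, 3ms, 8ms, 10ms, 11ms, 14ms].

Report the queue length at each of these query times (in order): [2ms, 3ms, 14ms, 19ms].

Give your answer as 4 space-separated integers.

Queue lengths at query times:
  query t=2ms: backlog = 2
  query t=3ms: backlog = 1
  query t=14ms: backlog = 1
  query t=19ms: backlog = 0

Answer: 2 1 1 0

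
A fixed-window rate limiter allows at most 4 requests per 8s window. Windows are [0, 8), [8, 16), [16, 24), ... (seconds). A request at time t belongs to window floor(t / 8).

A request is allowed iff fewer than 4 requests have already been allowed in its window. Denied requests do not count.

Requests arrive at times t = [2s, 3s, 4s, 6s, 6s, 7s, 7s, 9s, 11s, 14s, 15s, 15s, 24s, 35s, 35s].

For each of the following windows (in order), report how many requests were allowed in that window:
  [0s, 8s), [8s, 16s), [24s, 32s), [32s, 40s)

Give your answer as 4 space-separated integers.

Answer: 4 4 1 2

Derivation:
Processing requests:
  req#1 t=2s (window 0): ALLOW
  req#2 t=3s (window 0): ALLOW
  req#3 t=4s (window 0): ALLOW
  req#4 t=6s (window 0): ALLOW
  req#5 t=6s (window 0): DENY
  req#6 t=7s (window 0): DENY
  req#7 t=7s (window 0): DENY
  req#8 t=9s (window 1): ALLOW
  req#9 t=11s (window 1): ALLOW
  req#10 t=14s (window 1): ALLOW
  req#11 t=15s (window 1): ALLOW
  req#12 t=15s (window 1): DENY
  req#13 t=24s (window 3): ALLOW
  req#14 t=35s (window 4): ALLOW
  req#15 t=35s (window 4): ALLOW

Allowed counts by window: 4 4 1 2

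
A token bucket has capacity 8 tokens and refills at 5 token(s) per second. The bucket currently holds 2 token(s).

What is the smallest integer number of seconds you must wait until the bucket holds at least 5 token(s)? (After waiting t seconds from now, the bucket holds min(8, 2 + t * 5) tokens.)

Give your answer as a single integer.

Need 2 + t * 5 >= 5, so t >= 3/5.
Smallest integer t = ceil(3/5) = 1.

Answer: 1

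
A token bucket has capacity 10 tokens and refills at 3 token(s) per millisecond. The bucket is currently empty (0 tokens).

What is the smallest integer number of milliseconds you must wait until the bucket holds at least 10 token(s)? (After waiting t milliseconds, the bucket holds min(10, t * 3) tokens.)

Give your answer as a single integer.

Need t * 3 >= 10, so t >= 10/3.
Smallest integer t = ceil(10/3) = 4.

Answer: 4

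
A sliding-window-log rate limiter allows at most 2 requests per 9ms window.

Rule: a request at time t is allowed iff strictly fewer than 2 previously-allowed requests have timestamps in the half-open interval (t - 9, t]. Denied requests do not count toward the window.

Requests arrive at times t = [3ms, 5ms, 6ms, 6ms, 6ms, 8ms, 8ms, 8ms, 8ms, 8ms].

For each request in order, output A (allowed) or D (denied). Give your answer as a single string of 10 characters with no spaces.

Tracking allowed requests in the window:
  req#1 t=3ms: ALLOW
  req#2 t=5ms: ALLOW
  req#3 t=6ms: DENY
  req#4 t=6ms: DENY
  req#5 t=6ms: DENY
  req#6 t=8ms: DENY
  req#7 t=8ms: DENY
  req#8 t=8ms: DENY
  req#9 t=8ms: DENY
  req#10 t=8ms: DENY

Answer: AADDDDDDDD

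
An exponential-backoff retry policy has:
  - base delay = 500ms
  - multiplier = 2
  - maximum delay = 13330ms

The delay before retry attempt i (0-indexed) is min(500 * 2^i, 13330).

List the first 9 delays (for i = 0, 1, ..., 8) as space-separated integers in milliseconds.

Answer: 500 1000 2000 4000 8000 13330 13330 13330 13330

Derivation:
Computing each delay:
  i=0: min(500*2^0, 13330) = 500
  i=1: min(500*2^1, 13330) = 1000
  i=2: min(500*2^2, 13330) = 2000
  i=3: min(500*2^3, 13330) = 4000
  i=4: min(500*2^4, 13330) = 8000
  i=5: min(500*2^5, 13330) = 13330
  i=6: min(500*2^6, 13330) = 13330
  i=7: min(500*2^7, 13330) = 13330
  i=8: min(500*2^8, 13330) = 13330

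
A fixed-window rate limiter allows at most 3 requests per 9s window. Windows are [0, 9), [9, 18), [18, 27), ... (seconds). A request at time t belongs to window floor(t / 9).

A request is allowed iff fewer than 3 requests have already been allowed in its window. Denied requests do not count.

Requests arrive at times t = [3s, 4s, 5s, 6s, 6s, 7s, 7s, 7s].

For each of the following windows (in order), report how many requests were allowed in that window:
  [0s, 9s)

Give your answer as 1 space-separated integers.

Processing requests:
  req#1 t=3s (window 0): ALLOW
  req#2 t=4s (window 0): ALLOW
  req#3 t=5s (window 0): ALLOW
  req#4 t=6s (window 0): DENY
  req#5 t=6s (window 0): DENY
  req#6 t=7s (window 0): DENY
  req#7 t=7s (window 0): DENY
  req#8 t=7s (window 0): DENY

Allowed counts by window: 3

Answer: 3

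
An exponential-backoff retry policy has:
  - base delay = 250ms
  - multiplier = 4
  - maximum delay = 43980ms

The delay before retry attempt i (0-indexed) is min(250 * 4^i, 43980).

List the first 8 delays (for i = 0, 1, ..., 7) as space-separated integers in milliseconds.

Computing each delay:
  i=0: min(250*4^0, 43980) = 250
  i=1: min(250*4^1, 43980) = 1000
  i=2: min(250*4^2, 43980) = 4000
  i=3: min(250*4^3, 43980) = 16000
  i=4: min(250*4^4, 43980) = 43980
  i=5: min(250*4^5, 43980) = 43980
  i=6: min(250*4^6, 43980) = 43980
  i=7: min(250*4^7, 43980) = 43980

Answer: 250 1000 4000 16000 43980 43980 43980 43980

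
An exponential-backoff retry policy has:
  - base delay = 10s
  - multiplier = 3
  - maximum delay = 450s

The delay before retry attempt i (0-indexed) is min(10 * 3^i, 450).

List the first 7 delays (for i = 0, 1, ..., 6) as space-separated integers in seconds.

Computing each delay:
  i=0: min(10*3^0, 450) = 10
  i=1: min(10*3^1, 450) = 30
  i=2: min(10*3^2, 450) = 90
  i=3: min(10*3^3, 450) = 270
  i=4: min(10*3^4, 450) = 450
  i=5: min(10*3^5, 450) = 450
  i=6: min(10*3^6, 450) = 450

Answer: 10 30 90 270 450 450 450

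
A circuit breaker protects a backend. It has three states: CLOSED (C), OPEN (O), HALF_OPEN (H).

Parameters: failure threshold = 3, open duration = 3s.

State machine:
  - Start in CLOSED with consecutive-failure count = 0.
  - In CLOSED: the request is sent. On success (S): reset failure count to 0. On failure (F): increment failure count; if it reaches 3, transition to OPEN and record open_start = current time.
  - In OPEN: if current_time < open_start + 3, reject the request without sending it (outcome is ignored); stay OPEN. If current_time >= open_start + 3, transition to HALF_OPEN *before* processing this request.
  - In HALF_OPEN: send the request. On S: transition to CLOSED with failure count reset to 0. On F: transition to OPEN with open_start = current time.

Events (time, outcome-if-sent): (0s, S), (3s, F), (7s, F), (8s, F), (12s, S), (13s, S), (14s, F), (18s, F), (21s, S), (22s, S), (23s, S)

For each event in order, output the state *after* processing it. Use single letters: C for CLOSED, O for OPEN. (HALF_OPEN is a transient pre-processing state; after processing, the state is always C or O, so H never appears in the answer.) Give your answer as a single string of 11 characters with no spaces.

Answer: CCCOCCCCCCC

Derivation:
State after each event:
  event#1 t=0s outcome=S: state=CLOSED
  event#2 t=3s outcome=F: state=CLOSED
  event#3 t=7s outcome=F: state=CLOSED
  event#4 t=8s outcome=F: state=OPEN
  event#5 t=12s outcome=S: state=CLOSED
  event#6 t=13s outcome=S: state=CLOSED
  event#7 t=14s outcome=F: state=CLOSED
  event#8 t=18s outcome=F: state=CLOSED
  event#9 t=21s outcome=S: state=CLOSED
  event#10 t=22s outcome=S: state=CLOSED
  event#11 t=23s outcome=S: state=CLOSED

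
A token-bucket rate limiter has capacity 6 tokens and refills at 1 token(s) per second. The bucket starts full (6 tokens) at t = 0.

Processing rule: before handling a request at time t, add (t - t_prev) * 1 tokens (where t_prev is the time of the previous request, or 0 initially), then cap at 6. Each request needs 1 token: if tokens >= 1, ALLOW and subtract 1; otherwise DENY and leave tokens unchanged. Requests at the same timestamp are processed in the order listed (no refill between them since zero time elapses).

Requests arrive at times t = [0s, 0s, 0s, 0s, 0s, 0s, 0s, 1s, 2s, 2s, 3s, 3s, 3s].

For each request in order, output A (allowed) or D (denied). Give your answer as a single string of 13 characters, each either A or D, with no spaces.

Simulating step by step:
  req#1 t=0s: ALLOW
  req#2 t=0s: ALLOW
  req#3 t=0s: ALLOW
  req#4 t=0s: ALLOW
  req#5 t=0s: ALLOW
  req#6 t=0s: ALLOW
  req#7 t=0s: DENY
  req#8 t=1s: ALLOW
  req#9 t=2s: ALLOW
  req#10 t=2s: DENY
  req#11 t=3s: ALLOW
  req#12 t=3s: DENY
  req#13 t=3s: DENY

Answer: AAAAAADAADADD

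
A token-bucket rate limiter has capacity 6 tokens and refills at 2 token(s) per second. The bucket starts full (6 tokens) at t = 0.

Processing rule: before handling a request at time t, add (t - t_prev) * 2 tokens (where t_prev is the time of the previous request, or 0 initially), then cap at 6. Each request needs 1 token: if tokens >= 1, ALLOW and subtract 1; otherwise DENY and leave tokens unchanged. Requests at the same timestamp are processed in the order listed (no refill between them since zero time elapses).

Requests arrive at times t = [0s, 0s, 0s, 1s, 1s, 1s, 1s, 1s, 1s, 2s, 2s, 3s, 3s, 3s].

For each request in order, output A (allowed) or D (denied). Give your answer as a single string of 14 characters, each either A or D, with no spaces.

Simulating step by step:
  req#1 t=0s: ALLOW
  req#2 t=0s: ALLOW
  req#3 t=0s: ALLOW
  req#4 t=1s: ALLOW
  req#5 t=1s: ALLOW
  req#6 t=1s: ALLOW
  req#7 t=1s: ALLOW
  req#8 t=1s: ALLOW
  req#9 t=1s: DENY
  req#10 t=2s: ALLOW
  req#11 t=2s: ALLOW
  req#12 t=3s: ALLOW
  req#13 t=3s: ALLOW
  req#14 t=3s: DENY

Answer: AAAAAAAADAAAAD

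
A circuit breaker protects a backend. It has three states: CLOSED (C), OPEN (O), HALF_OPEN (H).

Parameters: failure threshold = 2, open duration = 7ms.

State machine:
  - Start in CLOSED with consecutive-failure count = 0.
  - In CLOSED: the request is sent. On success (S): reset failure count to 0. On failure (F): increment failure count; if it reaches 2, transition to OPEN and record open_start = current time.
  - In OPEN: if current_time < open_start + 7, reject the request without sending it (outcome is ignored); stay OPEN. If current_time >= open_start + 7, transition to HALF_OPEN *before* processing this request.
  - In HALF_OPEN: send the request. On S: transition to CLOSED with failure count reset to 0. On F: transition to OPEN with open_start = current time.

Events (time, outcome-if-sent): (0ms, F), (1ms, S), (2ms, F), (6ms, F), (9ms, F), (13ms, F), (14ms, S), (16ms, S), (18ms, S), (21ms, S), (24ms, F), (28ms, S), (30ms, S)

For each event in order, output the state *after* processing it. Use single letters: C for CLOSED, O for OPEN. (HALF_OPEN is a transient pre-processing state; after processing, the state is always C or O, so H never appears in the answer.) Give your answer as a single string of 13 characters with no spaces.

State after each event:
  event#1 t=0ms outcome=F: state=CLOSED
  event#2 t=1ms outcome=S: state=CLOSED
  event#3 t=2ms outcome=F: state=CLOSED
  event#4 t=6ms outcome=F: state=OPEN
  event#5 t=9ms outcome=F: state=OPEN
  event#6 t=13ms outcome=F: state=OPEN
  event#7 t=14ms outcome=S: state=OPEN
  event#8 t=16ms outcome=S: state=OPEN
  event#9 t=18ms outcome=S: state=OPEN
  event#10 t=21ms outcome=S: state=CLOSED
  event#11 t=24ms outcome=F: state=CLOSED
  event#12 t=28ms outcome=S: state=CLOSED
  event#13 t=30ms outcome=S: state=CLOSED

Answer: CCCOOOOOOCCCC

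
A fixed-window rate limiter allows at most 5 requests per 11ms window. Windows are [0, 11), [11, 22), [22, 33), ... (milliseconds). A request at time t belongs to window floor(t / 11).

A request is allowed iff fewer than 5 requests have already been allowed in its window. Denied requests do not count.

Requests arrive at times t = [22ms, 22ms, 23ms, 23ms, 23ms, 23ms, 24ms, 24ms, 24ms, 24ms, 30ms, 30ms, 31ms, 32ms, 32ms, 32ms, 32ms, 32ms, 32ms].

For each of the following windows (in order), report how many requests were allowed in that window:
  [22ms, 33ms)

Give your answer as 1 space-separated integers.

Answer: 5

Derivation:
Processing requests:
  req#1 t=22ms (window 2): ALLOW
  req#2 t=22ms (window 2): ALLOW
  req#3 t=23ms (window 2): ALLOW
  req#4 t=23ms (window 2): ALLOW
  req#5 t=23ms (window 2): ALLOW
  req#6 t=23ms (window 2): DENY
  req#7 t=24ms (window 2): DENY
  req#8 t=24ms (window 2): DENY
  req#9 t=24ms (window 2): DENY
  req#10 t=24ms (window 2): DENY
  req#11 t=30ms (window 2): DENY
  req#12 t=30ms (window 2): DENY
  req#13 t=31ms (window 2): DENY
  req#14 t=32ms (window 2): DENY
  req#15 t=32ms (window 2): DENY
  req#16 t=32ms (window 2): DENY
  req#17 t=32ms (window 2): DENY
  req#18 t=32ms (window 2): DENY
  req#19 t=32ms (window 2): DENY

Allowed counts by window: 5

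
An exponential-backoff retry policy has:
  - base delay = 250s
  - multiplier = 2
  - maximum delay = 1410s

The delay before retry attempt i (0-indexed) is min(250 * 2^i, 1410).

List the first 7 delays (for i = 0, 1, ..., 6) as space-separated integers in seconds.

Answer: 250 500 1000 1410 1410 1410 1410

Derivation:
Computing each delay:
  i=0: min(250*2^0, 1410) = 250
  i=1: min(250*2^1, 1410) = 500
  i=2: min(250*2^2, 1410) = 1000
  i=3: min(250*2^3, 1410) = 1410
  i=4: min(250*2^4, 1410) = 1410
  i=5: min(250*2^5, 1410) = 1410
  i=6: min(250*2^6, 1410) = 1410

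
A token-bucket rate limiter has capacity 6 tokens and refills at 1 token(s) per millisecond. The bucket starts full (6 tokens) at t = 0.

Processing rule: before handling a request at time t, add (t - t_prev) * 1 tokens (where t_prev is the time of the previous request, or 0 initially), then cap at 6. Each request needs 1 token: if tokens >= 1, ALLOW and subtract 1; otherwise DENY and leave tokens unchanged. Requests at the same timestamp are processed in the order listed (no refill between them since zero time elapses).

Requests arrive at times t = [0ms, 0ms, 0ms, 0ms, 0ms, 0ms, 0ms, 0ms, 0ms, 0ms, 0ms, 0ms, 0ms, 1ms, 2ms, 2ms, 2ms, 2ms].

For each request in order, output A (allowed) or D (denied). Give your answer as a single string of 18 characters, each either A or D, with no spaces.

Simulating step by step:
  req#1 t=0ms: ALLOW
  req#2 t=0ms: ALLOW
  req#3 t=0ms: ALLOW
  req#4 t=0ms: ALLOW
  req#5 t=0ms: ALLOW
  req#6 t=0ms: ALLOW
  req#7 t=0ms: DENY
  req#8 t=0ms: DENY
  req#9 t=0ms: DENY
  req#10 t=0ms: DENY
  req#11 t=0ms: DENY
  req#12 t=0ms: DENY
  req#13 t=0ms: DENY
  req#14 t=1ms: ALLOW
  req#15 t=2ms: ALLOW
  req#16 t=2ms: DENY
  req#17 t=2ms: DENY
  req#18 t=2ms: DENY

Answer: AAAAAADDDDDDDAADDD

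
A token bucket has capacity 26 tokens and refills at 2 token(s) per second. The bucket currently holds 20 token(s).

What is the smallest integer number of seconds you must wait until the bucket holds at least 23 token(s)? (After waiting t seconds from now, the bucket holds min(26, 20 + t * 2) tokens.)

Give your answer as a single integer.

Answer: 2

Derivation:
Need 20 + t * 2 >= 23, so t >= 3/2.
Smallest integer t = ceil(3/2) = 2.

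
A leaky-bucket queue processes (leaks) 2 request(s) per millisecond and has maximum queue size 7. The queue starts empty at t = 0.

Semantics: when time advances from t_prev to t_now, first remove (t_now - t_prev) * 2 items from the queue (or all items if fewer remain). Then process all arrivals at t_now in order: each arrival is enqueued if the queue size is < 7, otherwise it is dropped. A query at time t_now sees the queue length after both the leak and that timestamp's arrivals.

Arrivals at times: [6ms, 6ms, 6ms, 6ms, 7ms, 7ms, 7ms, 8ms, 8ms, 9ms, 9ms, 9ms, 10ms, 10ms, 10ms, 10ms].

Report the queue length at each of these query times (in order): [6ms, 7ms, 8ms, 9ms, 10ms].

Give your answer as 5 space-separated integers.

Answer: 4 5 5 6 7

Derivation:
Queue lengths at query times:
  query t=6ms: backlog = 4
  query t=7ms: backlog = 5
  query t=8ms: backlog = 5
  query t=9ms: backlog = 6
  query t=10ms: backlog = 7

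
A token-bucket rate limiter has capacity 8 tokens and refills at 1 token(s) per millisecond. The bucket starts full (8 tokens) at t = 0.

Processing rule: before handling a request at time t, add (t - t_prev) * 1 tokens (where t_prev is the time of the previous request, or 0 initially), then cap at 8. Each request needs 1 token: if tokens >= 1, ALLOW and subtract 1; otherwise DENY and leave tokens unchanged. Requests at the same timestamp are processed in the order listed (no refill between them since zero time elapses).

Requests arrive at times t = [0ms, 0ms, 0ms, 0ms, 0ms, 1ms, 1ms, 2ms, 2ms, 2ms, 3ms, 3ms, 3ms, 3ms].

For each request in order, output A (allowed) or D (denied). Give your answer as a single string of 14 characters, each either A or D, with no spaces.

Answer: AAAAAAAAAAADDD

Derivation:
Simulating step by step:
  req#1 t=0ms: ALLOW
  req#2 t=0ms: ALLOW
  req#3 t=0ms: ALLOW
  req#4 t=0ms: ALLOW
  req#5 t=0ms: ALLOW
  req#6 t=1ms: ALLOW
  req#7 t=1ms: ALLOW
  req#8 t=2ms: ALLOW
  req#9 t=2ms: ALLOW
  req#10 t=2ms: ALLOW
  req#11 t=3ms: ALLOW
  req#12 t=3ms: DENY
  req#13 t=3ms: DENY
  req#14 t=3ms: DENY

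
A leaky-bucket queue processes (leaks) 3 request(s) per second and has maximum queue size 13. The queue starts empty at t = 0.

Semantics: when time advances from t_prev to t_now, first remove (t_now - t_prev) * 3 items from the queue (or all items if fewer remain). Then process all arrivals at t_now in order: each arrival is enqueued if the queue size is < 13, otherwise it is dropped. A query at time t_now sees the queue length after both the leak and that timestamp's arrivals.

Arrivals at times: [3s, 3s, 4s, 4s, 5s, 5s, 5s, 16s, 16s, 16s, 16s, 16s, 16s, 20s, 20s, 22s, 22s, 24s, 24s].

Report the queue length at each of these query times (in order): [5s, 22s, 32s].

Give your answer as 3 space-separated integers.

Queue lengths at query times:
  query t=5s: backlog = 3
  query t=22s: backlog = 2
  query t=32s: backlog = 0

Answer: 3 2 0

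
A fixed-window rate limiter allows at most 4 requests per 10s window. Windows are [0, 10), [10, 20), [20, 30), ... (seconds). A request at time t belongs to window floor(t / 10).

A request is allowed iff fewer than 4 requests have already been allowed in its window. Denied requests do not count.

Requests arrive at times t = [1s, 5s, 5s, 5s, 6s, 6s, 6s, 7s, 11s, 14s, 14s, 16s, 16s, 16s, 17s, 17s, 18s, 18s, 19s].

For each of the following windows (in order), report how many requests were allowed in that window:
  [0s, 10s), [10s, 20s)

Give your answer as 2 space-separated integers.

Answer: 4 4

Derivation:
Processing requests:
  req#1 t=1s (window 0): ALLOW
  req#2 t=5s (window 0): ALLOW
  req#3 t=5s (window 0): ALLOW
  req#4 t=5s (window 0): ALLOW
  req#5 t=6s (window 0): DENY
  req#6 t=6s (window 0): DENY
  req#7 t=6s (window 0): DENY
  req#8 t=7s (window 0): DENY
  req#9 t=11s (window 1): ALLOW
  req#10 t=14s (window 1): ALLOW
  req#11 t=14s (window 1): ALLOW
  req#12 t=16s (window 1): ALLOW
  req#13 t=16s (window 1): DENY
  req#14 t=16s (window 1): DENY
  req#15 t=17s (window 1): DENY
  req#16 t=17s (window 1): DENY
  req#17 t=18s (window 1): DENY
  req#18 t=18s (window 1): DENY
  req#19 t=19s (window 1): DENY

Allowed counts by window: 4 4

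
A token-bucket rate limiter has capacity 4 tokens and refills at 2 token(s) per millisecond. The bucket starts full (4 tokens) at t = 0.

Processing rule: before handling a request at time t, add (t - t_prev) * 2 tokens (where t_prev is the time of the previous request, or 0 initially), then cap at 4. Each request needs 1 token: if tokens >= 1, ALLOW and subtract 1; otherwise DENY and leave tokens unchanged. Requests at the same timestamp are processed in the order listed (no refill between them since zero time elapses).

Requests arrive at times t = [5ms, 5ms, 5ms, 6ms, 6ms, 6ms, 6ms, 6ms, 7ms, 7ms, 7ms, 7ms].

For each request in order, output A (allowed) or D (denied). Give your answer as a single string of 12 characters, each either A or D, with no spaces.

Simulating step by step:
  req#1 t=5ms: ALLOW
  req#2 t=5ms: ALLOW
  req#3 t=5ms: ALLOW
  req#4 t=6ms: ALLOW
  req#5 t=6ms: ALLOW
  req#6 t=6ms: ALLOW
  req#7 t=6ms: DENY
  req#8 t=6ms: DENY
  req#9 t=7ms: ALLOW
  req#10 t=7ms: ALLOW
  req#11 t=7ms: DENY
  req#12 t=7ms: DENY

Answer: AAAAAADDAADD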